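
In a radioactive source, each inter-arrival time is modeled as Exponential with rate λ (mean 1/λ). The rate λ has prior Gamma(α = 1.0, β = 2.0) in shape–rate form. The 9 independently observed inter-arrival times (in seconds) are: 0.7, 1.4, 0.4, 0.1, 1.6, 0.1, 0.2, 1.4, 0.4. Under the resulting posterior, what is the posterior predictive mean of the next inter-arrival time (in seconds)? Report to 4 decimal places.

0.9222

With a Gamma(shape α, rate β) prior on the exponential rate λ, the posterior after n observations with total T = Σxᵢ is Gamma(α+n, β+T).
Sum of observations T = 6.3 seconds; n = 9.
Posterior: Gamma(1.0+9, 2.0+6.3) = Gamma(10.0, 8.3).
The predictive distribution for the next observation is Lomax; its mean is β/(α−1) = 8.3/9.0 = 0.9222.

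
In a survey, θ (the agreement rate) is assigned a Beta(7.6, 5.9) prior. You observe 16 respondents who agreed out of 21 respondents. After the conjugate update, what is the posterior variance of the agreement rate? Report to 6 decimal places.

0.006088

The Beta prior is conjugate to a Binomial/Bernoulli likelihood; the update adds successes to α and failures to β.
Posterior: Beta(α+k, β+n−k) = Beta(7.6+16, 5.9+5) = Beta(23.6, 10.9).
Var = αβ/((α+β)²(α+β+1)) = 23.6·10.9/(34.5²·35.5) = 0.006088.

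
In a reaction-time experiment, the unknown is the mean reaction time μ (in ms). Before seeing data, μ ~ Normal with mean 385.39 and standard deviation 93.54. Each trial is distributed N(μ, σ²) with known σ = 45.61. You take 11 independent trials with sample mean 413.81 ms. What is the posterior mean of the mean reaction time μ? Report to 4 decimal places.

For Normal data with known variance σ², a Normal(μ₀, σ₀²) prior on μ is conjugate. Posterior precision = 1/σ₀² + n/σ²; posterior mean is the precision-weighted average of μ₀ and x̄.
n·x̄ = 11·413.81 = 4551.91.
σ₀² = 93.54² = 8749.7316, σ² = 45.61² = 2080.2721; σ² + n·σ₀² = 2080.2721 + 11·8749.7316 = 98327.3197.
Posterior mean = (μ₀/σ₀² + n·x̄/σ²)/(1/σ₀² + n/σ²) = (σ²·μ₀ + σ₀²·n·x̄)/(σ² + n·σ₀²) = (2080.2721·385.39 + 8749.7316·4551.91)/98327.3197 = 40629706.831975/98327.3197 = 413.2087.

413.2087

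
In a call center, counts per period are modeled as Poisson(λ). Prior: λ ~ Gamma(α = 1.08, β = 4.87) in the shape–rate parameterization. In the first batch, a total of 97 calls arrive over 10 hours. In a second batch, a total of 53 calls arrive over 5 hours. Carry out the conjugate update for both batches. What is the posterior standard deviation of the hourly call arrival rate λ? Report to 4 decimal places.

With a Gamma(shape α, rate β) prior, the Poisson likelihood is conjugate: the posterior is Gamma(α + ΣXᵢ, β + n).
After batch 1: Gamma(α+S, β+n) = Gamma(1.08+97, 4.87+10) = Gamma(98.08, 14.87).
After batch 2: Gamma(α+S, β+n) = Gamma(98.08+53, 14.87+5) = Gamma(151.08, 19.87).
SD = √α/β = √151.08/19.87 = 0.6186.

0.6186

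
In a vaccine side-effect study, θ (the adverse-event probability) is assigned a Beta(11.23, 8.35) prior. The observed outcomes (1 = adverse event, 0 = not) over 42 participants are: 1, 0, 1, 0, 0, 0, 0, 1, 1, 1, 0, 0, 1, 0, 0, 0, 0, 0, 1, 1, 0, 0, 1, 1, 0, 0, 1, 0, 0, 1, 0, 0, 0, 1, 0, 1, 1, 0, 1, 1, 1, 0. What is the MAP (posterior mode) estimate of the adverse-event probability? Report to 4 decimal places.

0.4738

The Beta prior is conjugate to a Binomial/Bernoulli likelihood; the update adds successes to α and failures to β.
Posterior: Beta(α+k, β+n−k) = Beta(11.23+18, 8.35+24) = Beta(29.23, 32.35).
Mode of Beta(a,b) for a,b>1 is (a−1)/(a+b−2) = 28.23/59.58 = 0.4738.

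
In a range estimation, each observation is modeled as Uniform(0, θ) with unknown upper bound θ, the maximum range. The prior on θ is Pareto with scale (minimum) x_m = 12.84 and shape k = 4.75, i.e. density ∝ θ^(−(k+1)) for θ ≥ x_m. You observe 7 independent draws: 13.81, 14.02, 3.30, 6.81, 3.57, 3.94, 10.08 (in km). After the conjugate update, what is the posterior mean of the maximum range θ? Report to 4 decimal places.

15.3242

A Pareto(scale x_m, shape k) prior on the upper bound θ of Uniform(0, θ) is conjugate: posterior is Pareto(max(x_m, max xᵢ), k + n).
Sample maximum = 14.02; prior scale x_m = 12.84 → posterior scale = max = 14.02.
Posterior shape = 4.75 + 7 = 11.75.
E[θ|data] = k·x_m/(k−1) = 11.75·14.02/10.75 = 15.3242.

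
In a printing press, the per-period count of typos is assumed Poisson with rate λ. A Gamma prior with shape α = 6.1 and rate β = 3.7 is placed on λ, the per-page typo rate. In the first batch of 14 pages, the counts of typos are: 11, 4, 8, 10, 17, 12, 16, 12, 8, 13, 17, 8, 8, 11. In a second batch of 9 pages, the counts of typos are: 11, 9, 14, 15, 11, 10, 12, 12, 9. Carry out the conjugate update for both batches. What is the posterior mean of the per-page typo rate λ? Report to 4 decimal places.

With a Gamma(shape α, rate β) prior, the Poisson likelihood is conjugate: the posterior is Gamma(α + ΣXᵢ, β + n).
Batch 1: sum of counts S = 155 over n = 14 pages.
After batch 1: Gamma(α+S, β+n) = Gamma(6.1+155, 3.7+14) = Gamma(161.1, 17.7).
Batch 2: sum of counts S = 103 over n = 9 pages.
After batch 2: Gamma(α+S, β+n) = Gamma(161.1+103, 17.7+9) = Gamma(264.1, 26.7).
Posterior mean = α/β = 264.1/26.7 = 9.8914.

9.8914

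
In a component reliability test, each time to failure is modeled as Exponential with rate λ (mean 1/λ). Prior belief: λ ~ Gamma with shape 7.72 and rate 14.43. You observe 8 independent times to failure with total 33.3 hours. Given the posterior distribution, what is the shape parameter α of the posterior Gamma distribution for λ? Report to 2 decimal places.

15.72

With a Gamma(shape α, rate β) prior on the exponential rate λ, the posterior after n observations with total T = Σxᵢ is Gamma(α+n, β+T).
Posterior: Gamma(7.72+8, 14.43+33.3) = Gamma(15.72, 47.73).
Posterior α = 15.72.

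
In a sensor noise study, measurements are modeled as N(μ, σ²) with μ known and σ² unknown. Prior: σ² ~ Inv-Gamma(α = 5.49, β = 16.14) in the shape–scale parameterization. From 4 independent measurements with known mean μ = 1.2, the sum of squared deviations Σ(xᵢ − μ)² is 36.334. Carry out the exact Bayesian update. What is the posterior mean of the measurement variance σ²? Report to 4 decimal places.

With known mean μ and an Inverse-Gamma(α, β) prior on σ², the Normal likelihood is conjugate: posterior is Inv-Gamma(α + n/2, β + Σ(xᵢ−μ)²/2).
Posterior: Inv-Gamma(5.49 + 4/2, 16.14 + 36.334/2) = Inv-Gamma(7.49, 34.3070).
E[σ²|data] = β/(α−1) = 34.3070/6.49 = 5.2861.

5.2861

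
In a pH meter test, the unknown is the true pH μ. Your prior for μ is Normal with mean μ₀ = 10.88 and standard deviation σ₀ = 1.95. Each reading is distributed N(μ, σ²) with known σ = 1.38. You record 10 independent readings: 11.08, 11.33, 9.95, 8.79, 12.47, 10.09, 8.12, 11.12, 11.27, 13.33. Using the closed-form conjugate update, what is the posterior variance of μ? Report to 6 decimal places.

0.181357

For Normal data with known variance σ², a Normal(μ₀, σ₀²) prior on μ is conjugate. Posterior precision = 1/σ₀² + n/σ²; posterior mean is the precision-weighted average of μ₀ and x̄.
σ₀² = 1.95² = 3.8025, σ² = 1.38² = 1.9044; σ² + n·σ₀² = 1.9044 + 10·3.8025 = 39.9294.
Posterior precision = 1/σ₀² + n/σ² = 1/3.8025 + 10/1.9044 = (σ² + n·σ₀²)/(σ₀²σ²) = 39.9294/(3.8025·1.9044); posterior variance σₙ² = σ₀²σ²/(σ² + n·σ₀²) = 3.8025·1.9044/39.9294 = 0.181357.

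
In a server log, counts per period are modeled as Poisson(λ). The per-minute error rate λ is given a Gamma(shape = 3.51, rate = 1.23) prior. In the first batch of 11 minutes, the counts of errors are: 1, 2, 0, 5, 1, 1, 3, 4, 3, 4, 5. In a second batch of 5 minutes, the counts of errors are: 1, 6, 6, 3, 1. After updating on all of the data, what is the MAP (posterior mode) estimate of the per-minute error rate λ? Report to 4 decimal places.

2.8154

With a Gamma(shape α, rate β) prior, the Poisson likelihood is conjugate: the posterior is Gamma(α + ΣXᵢ, β + n).
Batch 1: sum of counts S = 29 over n = 11 minutes.
After batch 1: Gamma(α+S, β+n) = Gamma(3.51+29, 1.23+11) = Gamma(32.51, 12.23).
Batch 2: sum of counts S = 17 over n = 5 minutes.
After batch 2: Gamma(α+S, β+n) = Gamma(32.51+17, 12.23+5) = Gamma(49.51, 17.23).
Mode of Gamma(α,β) for α≥1 is (α−1)/β = 48.51/17.23 = 2.8154.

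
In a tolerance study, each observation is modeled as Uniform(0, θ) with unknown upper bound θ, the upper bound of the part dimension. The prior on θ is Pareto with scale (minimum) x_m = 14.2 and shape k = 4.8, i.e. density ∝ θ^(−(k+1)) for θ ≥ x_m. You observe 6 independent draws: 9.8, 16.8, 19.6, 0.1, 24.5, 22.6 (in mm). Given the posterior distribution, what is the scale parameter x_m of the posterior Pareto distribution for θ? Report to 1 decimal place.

A Pareto(scale x_m, shape k) prior on the upper bound θ of Uniform(0, θ) is conjugate: posterior is Pareto(max(x_m, max xᵢ), k + n).
Sample maximum = 24.5; prior scale x_m = 14.2 → posterior scale = max = 24.5.
Posterior shape = 4.8 + 6 = 10.8.
Posterior scale x_m = 24.5.

24.5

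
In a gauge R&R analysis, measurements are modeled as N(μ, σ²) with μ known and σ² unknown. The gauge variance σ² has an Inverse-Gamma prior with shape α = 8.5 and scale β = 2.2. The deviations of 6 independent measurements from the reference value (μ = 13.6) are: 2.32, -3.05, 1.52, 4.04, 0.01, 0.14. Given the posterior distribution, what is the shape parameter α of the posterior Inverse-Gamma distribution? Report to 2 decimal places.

11.50

With known mean μ and an Inverse-Gamma(α, β) prior on σ², the Normal likelihood is conjugate: posterior is Inv-Gamma(α + n/2, β + Σ(xᵢ−μ)²/2).
Σ(xᵢ−μ)² = (2.32)² + (-3.05)² + (1.52)² + (4.04)² + (0.01)² + (0.14)² = 33.3366.
Posterior: Inv-Gamma(8.5 + 6/2, 2.2 + 33.3366/2) = Inv-Gamma(11.50, 18.86830).
Posterior α = 11.50.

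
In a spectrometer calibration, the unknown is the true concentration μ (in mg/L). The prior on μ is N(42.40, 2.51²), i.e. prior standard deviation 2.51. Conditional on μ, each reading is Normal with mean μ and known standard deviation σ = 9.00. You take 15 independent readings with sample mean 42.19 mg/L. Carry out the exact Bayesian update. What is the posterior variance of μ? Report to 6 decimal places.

For Normal data with known variance σ², a Normal(μ₀, σ₀²) prior on μ is conjugate. Posterior precision = 1/σ₀² + n/σ²; posterior mean is the precision-weighted average of μ₀ and x̄.
σ₀² = 2.51² = 6.3001, σ² = 9.00² = 81; σ² + n·σ₀² = 81 + 15·6.3001 = 175.5015.
Posterior precision = 1/σ₀² + n/σ² = 1/6.3001 + 15/81 = (σ² + n·σ₀²)/(σ₀²σ²) = 175.5015/(6.3001·81); posterior variance σₙ² = σ₀²σ²/(σ² + n·σ₀²) = 6.3001·81/175.5015 = 2.907714.

2.907714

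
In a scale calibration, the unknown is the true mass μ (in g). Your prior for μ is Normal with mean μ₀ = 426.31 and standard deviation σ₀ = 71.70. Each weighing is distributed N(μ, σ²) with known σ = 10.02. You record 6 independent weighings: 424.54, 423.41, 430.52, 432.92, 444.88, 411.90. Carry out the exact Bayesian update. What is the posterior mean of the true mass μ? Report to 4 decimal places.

For Normal data with known variance σ², a Normal(μ₀, σ₀²) prior on μ is conjugate. Posterior precision = 1/σ₀² + n/σ²; posterior mean is the precision-weighted average of μ₀ and x̄.
Σxᵢ = 424.54 + 423.41 + 430.52 + 432.92 + 444.88 + 411.90 = 2568.17, so n·x̄ = 2568.17.
σ₀² = 71.70² = 5140.89, σ² = 10.02² = 100.4004; σ² + n·σ₀² = 100.4004 + 6·5140.89 = 30945.7404.
Posterior mean = (μ₀/σ₀² + n·x̄/σ²)/(1/σ₀² + n/σ²) = (σ²·μ₀ + σ₀²·n·x̄)/(σ² + n·σ₀²) = (100.4004·426.31 + 5140.89·2568.17)/30945.7404 = 13245481.165824/30945.7404 = 428.0228.

428.0228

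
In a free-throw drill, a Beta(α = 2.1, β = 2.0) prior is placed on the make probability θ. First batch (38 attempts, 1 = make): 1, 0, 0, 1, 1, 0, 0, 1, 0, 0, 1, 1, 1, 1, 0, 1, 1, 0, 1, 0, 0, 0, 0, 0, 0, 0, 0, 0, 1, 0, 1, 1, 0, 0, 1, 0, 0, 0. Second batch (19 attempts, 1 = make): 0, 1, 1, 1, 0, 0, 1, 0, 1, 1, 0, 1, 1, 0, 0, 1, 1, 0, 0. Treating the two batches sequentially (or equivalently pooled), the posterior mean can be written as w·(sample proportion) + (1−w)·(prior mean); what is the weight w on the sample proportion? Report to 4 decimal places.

0.9329

The Beta prior is conjugate to a Binomial/Bernoulli likelihood; the update adds successes to α and failures to β.
Total number of attempts: n = 38 + 19 = 57.
Posterior mean = (α₀+k)/(α₀+β₀+n) = [n/(α₀+β₀+n)]·(k/n) + [(α₀+β₀)/(α₀+β₀+n)]·α₀/(α₀+β₀), so only n and the prior enter the weight.
The weight on the data is w = n/(α₀+β₀+n) = 57/(2.1+2.0+57) = 57/61.1 = 0.9329.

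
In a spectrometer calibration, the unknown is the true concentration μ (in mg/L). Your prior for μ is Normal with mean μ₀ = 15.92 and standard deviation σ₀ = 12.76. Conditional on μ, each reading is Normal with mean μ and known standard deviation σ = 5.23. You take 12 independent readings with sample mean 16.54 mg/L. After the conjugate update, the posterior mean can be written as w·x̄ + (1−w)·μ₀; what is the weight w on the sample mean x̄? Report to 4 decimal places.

0.9862

For Normal data with known variance σ², a Normal(μ₀, σ₀²) prior on μ is conjugate. Posterior precision = 1/σ₀² + n/σ²; posterior mean is the precision-weighted average of μ₀ and x̄.
σ₀² = 12.76² = 162.8176, σ² = 5.23² = 27.3529. Prior precision 1/σ₀² = 1/162.8176; data precision n/σ² = 12/27.3529.
w = (n/σ²)/(1/σ₀² + n/σ²) = n·σ₀²/(σ² + n·σ₀²) = 12·162.8176/(27.3529 + 12·162.8176) = 1953.8112/1981.1641 = 0.9862.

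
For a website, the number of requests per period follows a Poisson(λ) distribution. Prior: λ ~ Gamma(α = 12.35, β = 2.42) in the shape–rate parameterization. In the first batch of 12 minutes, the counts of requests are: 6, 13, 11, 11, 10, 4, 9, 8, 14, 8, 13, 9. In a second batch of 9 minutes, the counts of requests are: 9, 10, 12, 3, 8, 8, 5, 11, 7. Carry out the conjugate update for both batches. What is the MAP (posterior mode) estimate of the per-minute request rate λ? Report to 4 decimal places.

8.5547

With a Gamma(shape α, rate β) prior, the Poisson likelihood is conjugate: the posterior is Gamma(α + ΣXᵢ, β + n).
Batch 1: sum of counts S = 116 over n = 12 minutes.
After batch 1: Gamma(α+S, β+n) = Gamma(12.35+116, 2.42+12) = Gamma(128.35, 14.42).
Batch 2: sum of counts S = 73 over n = 9 minutes.
After batch 2: Gamma(α+S, β+n) = Gamma(128.35+73, 14.42+9) = Gamma(201.35, 23.42).
Mode of Gamma(α,β) for α≥1 is (α−1)/β = 200.35/23.42 = 8.5547.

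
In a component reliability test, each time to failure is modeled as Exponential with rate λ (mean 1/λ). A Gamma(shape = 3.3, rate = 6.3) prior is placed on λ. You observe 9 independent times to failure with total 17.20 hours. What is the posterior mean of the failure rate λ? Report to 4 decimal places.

With a Gamma(shape α, rate β) prior on the exponential rate λ, the posterior after n observations with total T = Σxᵢ is Gamma(α+n, β+T).
Posterior: Gamma(3.3+9, 6.3+17.20) = Gamma(12.3, 23.50).
Posterior mean of λ = α/β = 12.3/23.50 = 0.5234.

0.5234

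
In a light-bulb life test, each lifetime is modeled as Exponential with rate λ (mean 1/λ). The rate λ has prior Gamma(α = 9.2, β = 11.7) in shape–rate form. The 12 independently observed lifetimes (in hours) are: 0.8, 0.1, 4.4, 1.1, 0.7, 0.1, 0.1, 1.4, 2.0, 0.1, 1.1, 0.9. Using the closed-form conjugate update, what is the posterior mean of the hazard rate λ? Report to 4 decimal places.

With a Gamma(shape α, rate β) prior on the exponential rate λ, the posterior after n observations with total T = Σxᵢ is Gamma(α+n, β+T).
Sum of observations T = 12.8 hours; n = 12.
Posterior: Gamma(9.2+12, 11.7+12.8) = Gamma(21.2, 24.5).
Posterior mean of λ = α/β = 21.2/24.5 = 0.8653.

0.8653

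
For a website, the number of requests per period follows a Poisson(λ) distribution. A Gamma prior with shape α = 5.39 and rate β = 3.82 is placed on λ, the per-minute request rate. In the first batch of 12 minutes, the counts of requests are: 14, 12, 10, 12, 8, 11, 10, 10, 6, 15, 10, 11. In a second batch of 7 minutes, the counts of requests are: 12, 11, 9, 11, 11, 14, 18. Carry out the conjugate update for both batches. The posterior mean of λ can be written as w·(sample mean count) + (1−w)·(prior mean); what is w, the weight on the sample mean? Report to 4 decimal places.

With a Gamma(shape α, rate β) prior, the Poisson likelihood is conjugate: the posterior is Gamma(α + ΣXᵢ, β + n).
Total number of minutes: n = 12 + 7 = 19.
Posterior mean = (α₀+S)/(β₀+n) = [n/(β₀+n)]·(S/n) + [β₀/(β₀+n)]·(α₀/β₀), so only n and β₀ enter the weight.
Weight on data w = n/(β₀+n) = 19/(3.82+19) = 19/22.82 = 0.8326.

0.8326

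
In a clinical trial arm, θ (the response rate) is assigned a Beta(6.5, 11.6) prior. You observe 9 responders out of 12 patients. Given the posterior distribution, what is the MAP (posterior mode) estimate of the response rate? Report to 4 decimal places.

The Beta prior is conjugate to a Binomial/Bernoulli likelihood; the update adds successes to α and failures to β.
Posterior: Beta(α+k, β+n−k) = Beta(6.5+9, 11.6+3) = Beta(15.5, 14.6).
Mode of Beta(a,b) for a,b>1 is (a−1)/(a+b−2) = 14.5/28.1 = 0.5160.

0.5160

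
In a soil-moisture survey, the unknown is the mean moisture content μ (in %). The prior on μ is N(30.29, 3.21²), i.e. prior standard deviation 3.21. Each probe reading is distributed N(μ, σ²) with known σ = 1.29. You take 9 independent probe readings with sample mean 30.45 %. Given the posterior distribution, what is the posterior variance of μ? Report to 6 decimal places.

0.181641

For Normal data with known variance σ², a Normal(μ₀, σ₀²) prior on μ is conjugate. Posterior precision = 1/σ₀² + n/σ²; posterior mean is the precision-weighted average of μ₀ and x̄.
σ₀² = 3.21² = 10.3041, σ² = 1.29² = 1.6641; σ² + n·σ₀² = 1.6641 + 9·10.3041 = 94.401.
Posterior precision = 1/σ₀² + n/σ² = 1/10.3041 + 9/1.6641 = (σ² + n·σ₀²)/(σ₀²σ²) = 94.401/(10.3041·1.6641); posterior variance σₙ² = σ₀²σ²/(σ² + n·σ₀²) = 10.3041·1.6641/94.401 = 0.181641.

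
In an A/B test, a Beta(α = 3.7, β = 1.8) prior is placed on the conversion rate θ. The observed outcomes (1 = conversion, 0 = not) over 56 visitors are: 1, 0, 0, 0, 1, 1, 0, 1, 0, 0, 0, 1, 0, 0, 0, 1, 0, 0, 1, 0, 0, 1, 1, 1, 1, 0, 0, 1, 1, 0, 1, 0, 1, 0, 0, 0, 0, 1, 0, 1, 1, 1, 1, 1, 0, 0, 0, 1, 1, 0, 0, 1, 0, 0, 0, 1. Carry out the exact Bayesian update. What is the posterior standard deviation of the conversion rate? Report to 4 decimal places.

The Beta prior is conjugate to a Binomial/Bernoulli likelihood; the update adds successes to α and failures to β.
Posterior: Beta(α+k, β+n−k) = Beta(3.7+25, 1.8+31) = Beta(28.7, 32.8).
Var = αβ/((α+β)²(α+β+1)) = 28.7·32.8/(61.5²·62.5) = 0.00398222; SD = √0.00398222 = 0.0631.

0.0631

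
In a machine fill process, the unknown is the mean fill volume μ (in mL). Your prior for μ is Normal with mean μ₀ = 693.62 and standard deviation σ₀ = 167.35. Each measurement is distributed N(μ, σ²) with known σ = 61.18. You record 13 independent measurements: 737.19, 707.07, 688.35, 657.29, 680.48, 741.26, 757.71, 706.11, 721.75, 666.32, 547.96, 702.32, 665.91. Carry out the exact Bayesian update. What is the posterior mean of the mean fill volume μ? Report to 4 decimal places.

690.7769

For Normal data with known variance σ², a Normal(μ₀, σ₀²) prior on μ is conjugate. Posterior precision = 1/σ₀² + n/σ²; posterior mean is the precision-weighted average of μ₀ and x̄.
Σxᵢ = 737.19 + 707.07 + 688.35 + 657.29 + 680.48 + 741.26 + 757.71 + 706.11 + 721.75 + 666.32 + 547.96 + 702.32 + 665.91 = 8979.72, so n·x̄ = 8979.72.
σ₀² = 167.35² = 28006.0225, σ² = 61.18² = 3742.9924; σ² + n·σ₀² = 3742.9924 + 13·28006.0225 = 367821.2849.
Posterior mean = (μ₀/σ₀² + n·x̄/σ²)/(1/σ₀² + n/σ²) = (σ²·μ₀ + σ₀²·n·x̄)/(σ² + n·σ₀²) = (3742.9924·693.62 + 28006.0225·8979.72)/367821.2849 = 254082454.752188/367821.2849 = 690.7769.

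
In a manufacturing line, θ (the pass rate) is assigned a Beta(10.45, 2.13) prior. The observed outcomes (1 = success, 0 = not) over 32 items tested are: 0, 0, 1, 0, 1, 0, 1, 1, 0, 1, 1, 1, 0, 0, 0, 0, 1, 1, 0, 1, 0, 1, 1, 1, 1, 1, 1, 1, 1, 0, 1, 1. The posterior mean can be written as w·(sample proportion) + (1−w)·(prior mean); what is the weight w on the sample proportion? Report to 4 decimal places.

0.7178

The Beta prior is conjugate to a Binomial/Bernoulli likelihood; the update adds successes to α and failures to β.
Posterior mean = (α₀+k)/(α₀+β₀+n) = [n/(α₀+β₀+n)]·(k/n) + [(α₀+β₀)/(α₀+β₀+n)]·α₀/(α₀+β₀), so only n and the prior enter the weight.
The weight on the data is w = n/(α₀+β₀+n) = 32/(10.45+2.13+32) = 32/44.58 = 0.7178.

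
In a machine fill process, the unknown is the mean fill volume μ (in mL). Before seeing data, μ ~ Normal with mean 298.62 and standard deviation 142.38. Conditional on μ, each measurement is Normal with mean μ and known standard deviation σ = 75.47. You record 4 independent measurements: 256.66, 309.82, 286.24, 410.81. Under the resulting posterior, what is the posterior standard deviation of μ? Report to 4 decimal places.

For Normal data with known variance σ², a Normal(μ₀, σ₀²) prior on μ is conjugate. Posterior precision = 1/σ₀² + n/σ²; posterior mean is the precision-weighted average of μ₀ and x̄.
σ₀² = 142.38² = 20272.0644, σ² = 75.47² = 5695.7209; σ² + n·σ₀² = 5695.7209 + 4·20272.0644 = 86783.9785.
Posterior precision = 1/σ₀² + n/σ² = 1/20272.0644 + 4/5695.7209 = (σ² + n·σ₀²)/(σ₀²σ²) = 86783.9785/(20272.0644·5695.7209); posterior variance σₙ² = σ₀²σ²/(σ² + n·σ₀²) = 20272.0644·5695.7209/86783.9785 = 1330.476234.
Posterior SD = √σₙ² = √(20272.0644·5695.7209/86783.9785) = 36.4757.

36.4757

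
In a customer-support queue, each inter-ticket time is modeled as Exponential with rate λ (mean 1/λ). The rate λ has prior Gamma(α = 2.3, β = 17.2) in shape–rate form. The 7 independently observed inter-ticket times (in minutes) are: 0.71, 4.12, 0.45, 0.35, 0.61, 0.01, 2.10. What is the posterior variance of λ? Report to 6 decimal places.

With a Gamma(shape α, rate β) prior on the exponential rate λ, the posterior after n observations with total T = Σxᵢ is Gamma(α+n, β+T).
Sum of observations T = 8.35 minutes; n = 7.
Posterior: Gamma(2.3+7, 17.2+8.35) = Gamma(9.3, 25.55).
Var = α/β² = 0.014246.

0.014246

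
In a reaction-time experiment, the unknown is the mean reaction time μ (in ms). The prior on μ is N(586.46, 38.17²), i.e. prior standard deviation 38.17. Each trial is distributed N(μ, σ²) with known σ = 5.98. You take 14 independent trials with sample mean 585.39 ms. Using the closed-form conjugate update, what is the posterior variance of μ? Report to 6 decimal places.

For Normal data with known variance σ², a Normal(μ₀, σ₀²) prior on μ is conjugate. Posterior precision = 1/σ₀² + n/σ²; posterior mean is the precision-weighted average of μ₀ and x̄.
σ₀² = 38.17² = 1456.9489, σ² = 5.98² = 35.7604; σ² + n·σ₀² = 35.7604 + 14·1456.9489 = 20433.045.
Posterior precision = 1/σ₀² + n/σ² = 1/1456.9489 + 14/35.7604 = (σ² + n·σ₀²)/(σ₀²σ²) = 20433.045/(1456.9489·35.7604); posterior variance σₙ² = σ₀²σ²/(σ² + n·σ₀²) = 1456.9489·35.7604/20433.045 = 2.549844.

2.549844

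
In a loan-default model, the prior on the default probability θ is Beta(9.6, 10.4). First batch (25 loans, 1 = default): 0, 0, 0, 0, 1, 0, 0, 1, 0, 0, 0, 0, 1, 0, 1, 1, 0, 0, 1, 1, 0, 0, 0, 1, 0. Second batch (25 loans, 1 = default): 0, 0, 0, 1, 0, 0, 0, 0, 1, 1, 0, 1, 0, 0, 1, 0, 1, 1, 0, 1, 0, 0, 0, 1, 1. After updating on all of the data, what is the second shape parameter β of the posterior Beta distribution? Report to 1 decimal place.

The Beta prior is conjugate to a Binomial/Bernoulli likelihood; the update adds successes to α and failures to β.
After batch 1: Beta(9.6+8, 10.4+17) = Beta(17.6, 27.4).
After batch 2: Beta(17.6+10, 27.4+15) = Beta(27.6, 42.4).
Posterior β = 42.4.

42.4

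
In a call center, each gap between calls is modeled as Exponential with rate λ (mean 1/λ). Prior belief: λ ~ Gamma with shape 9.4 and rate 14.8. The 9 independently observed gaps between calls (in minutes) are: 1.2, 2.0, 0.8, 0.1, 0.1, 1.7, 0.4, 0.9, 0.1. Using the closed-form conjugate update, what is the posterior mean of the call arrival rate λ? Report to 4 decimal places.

With a Gamma(shape α, rate β) prior on the exponential rate λ, the posterior after n observations with total T = Σxᵢ is Gamma(α+n, β+T).
Sum of observations T = 7.3 minutes; n = 9.
Posterior: Gamma(9.4+9, 14.8+7.3) = Gamma(18.4, 22.1).
Posterior mean of λ = α/β = 18.4/22.1 = 0.8326.

0.8326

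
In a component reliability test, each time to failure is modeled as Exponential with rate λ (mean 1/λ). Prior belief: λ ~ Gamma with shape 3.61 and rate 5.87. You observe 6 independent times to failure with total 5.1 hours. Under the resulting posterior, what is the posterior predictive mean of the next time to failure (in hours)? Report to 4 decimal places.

With a Gamma(shape α, rate β) prior on the exponential rate λ, the posterior after n observations with total T = Σxᵢ is Gamma(α+n, β+T).
Posterior: Gamma(3.61+6, 5.87+5.1) = Gamma(9.61, 10.97).
The predictive distribution for the next observation is Lomax; its mean is β/(α−1) = 10.97/8.61 = 1.2741.

1.2741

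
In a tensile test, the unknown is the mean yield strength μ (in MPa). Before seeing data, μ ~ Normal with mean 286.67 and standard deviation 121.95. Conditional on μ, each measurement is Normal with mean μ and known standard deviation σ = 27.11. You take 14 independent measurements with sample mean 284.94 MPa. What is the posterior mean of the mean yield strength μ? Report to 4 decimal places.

For Normal data with known variance σ², a Normal(μ₀, σ₀²) prior on μ is conjugate. Posterior precision = 1/σ₀² + n/σ²; posterior mean is the precision-weighted average of μ₀ and x̄.
n·x̄ = 14·284.94 = 3989.16.
σ₀² = 121.95² = 14871.8025, σ² = 27.11² = 734.9521; σ² + n·σ₀² = 734.9521 + 14·14871.8025 = 208940.1871.
Posterior mean = (μ₀/σ₀² + n·x̄/σ²)/(1/σ₀² + n/σ²) = (σ²·μ₀ + σ₀²·n·x̄)/(σ² + n·σ₀²) = (734.9521·286.67 + 14871.8025·3989.16)/208940.1871 = 59536688.379407/208940.1871 = 284.9461.

284.9461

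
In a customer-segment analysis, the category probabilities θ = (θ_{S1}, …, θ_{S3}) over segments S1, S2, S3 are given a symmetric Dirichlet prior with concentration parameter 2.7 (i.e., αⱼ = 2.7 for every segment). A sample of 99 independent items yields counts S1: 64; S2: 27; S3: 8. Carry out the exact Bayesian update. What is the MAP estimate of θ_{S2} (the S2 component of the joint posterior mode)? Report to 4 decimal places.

The Dirichlet prior is conjugate to the Multinomial likelihood: each posterior αⱼ = prior αⱼ + observed count nⱼ.
Posterior concentration: (66.7, 29.7, 10.7), total = 107.1.
Joint mode component: (α_{S2}−1)/(Σα−K) = 28.7/104.1 = 0.2757.

0.2757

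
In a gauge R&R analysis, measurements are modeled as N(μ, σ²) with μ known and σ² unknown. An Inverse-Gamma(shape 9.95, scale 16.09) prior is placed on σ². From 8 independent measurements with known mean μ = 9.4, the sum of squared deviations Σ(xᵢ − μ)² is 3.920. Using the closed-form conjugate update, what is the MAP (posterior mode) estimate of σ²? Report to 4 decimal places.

1.2074

With known mean μ and an Inverse-Gamma(α, β) prior on σ², the Normal likelihood is conjugate: posterior is Inv-Gamma(α + n/2, β + Σ(xᵢ−μ)²/2).
Posterior: Inv-Gamma(9.95 + 8/2, 16.09 + 3.920/2) = Inv-Gamma(13.95, 18.0500).
Mode = β/(α+1) = 18.0500/14.95 = 1.2074.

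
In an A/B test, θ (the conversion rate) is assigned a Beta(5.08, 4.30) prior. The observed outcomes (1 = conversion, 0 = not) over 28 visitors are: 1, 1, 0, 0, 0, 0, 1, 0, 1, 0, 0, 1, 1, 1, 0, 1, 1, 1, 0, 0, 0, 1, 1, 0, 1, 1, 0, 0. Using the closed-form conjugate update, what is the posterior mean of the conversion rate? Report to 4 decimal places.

The Beta prior is conjugate to a Binomial/Bernoulli likelihood; the update adds successes to α and failures to β.
Posterior: Beta(α+k, β+n−k) = Beta(5.08+14, 4.30+14) = Beta(19.08, 18.30).
Posterior mean = α/(α+β) = 19.08/37.38 = 0.5104.

0.5104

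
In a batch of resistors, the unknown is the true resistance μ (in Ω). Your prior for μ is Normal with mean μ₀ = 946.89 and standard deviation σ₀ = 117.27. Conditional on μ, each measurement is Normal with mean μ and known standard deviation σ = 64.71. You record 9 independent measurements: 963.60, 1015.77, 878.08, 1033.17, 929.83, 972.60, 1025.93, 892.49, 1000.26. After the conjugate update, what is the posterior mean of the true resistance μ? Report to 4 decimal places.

967.2802

For Normal data with known variance σ², a Normal(μ₀, σ₀²) prior on μ is conjugate. Posterior precision = 1/σ₀² + n/σ²; posterior mean is the precision-weighted average of μ₀ and x̄.
Σxᵢ = 963.60 + 1015.77 + 878.08 + 1033.17 + 929.83 + 972.60 + 1025.93 + 892.49 + 1000.26 = 8711.73, so n·x̄ = 8711.73.
σ₀² = 117.27² = 13752.2529, σ² = 64.71² = 4187.3841; σ² + n·σ₀² = 4187.3841 + 9·13752.2529 = 127957.6602.
Posterior mean = (μ₀/σ₀² + n·x̄/σ²)/(1/σ₀² + n/σ²) = (σ²·μ₀ + σ₀²·n·x̄)/(σ² + n·σ₀²) = (4187.3841·946.89 + 13752.2529·8711.73)/127957.6602 = 123770906.286966/127957.6602 = 967.2802.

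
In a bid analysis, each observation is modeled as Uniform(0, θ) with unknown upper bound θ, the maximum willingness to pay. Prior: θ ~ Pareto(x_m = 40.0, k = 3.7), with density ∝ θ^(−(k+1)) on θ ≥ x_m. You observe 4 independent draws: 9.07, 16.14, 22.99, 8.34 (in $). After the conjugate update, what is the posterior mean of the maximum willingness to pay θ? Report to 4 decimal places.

45.9701

A Pareto(scale x_m, shape k) prior on the upper bound θ of Uniform(0, θ) is conjugate: posterior is Pareto(max(x_m, max xᵢ), k + n).
Sample maximum = 22.99; prior scale x_m = 40.0 → posterior scale = max = 40.00.
Posterior shape = 3.7 + 4 = 7.7.
E[θ|data] = k·x_m/(k−1) = 7.7·40.00/6.7 = 45.9701.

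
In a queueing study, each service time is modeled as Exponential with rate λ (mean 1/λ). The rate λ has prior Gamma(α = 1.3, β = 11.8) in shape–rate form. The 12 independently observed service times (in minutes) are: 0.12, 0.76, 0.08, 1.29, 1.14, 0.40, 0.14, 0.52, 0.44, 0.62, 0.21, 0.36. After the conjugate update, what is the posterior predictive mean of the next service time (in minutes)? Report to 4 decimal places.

1.4537

With a Gamma(shape α, rate β) prior on the exponential rate λ, the posterior after n observations with total T = Σxᵢ is Gamma(α+n, β+T).
Sum of observations T = 6.08 minutes; n = 12.
Posterior: Gamma(1.3+12, 11.8+6.08) = Gamma(13.3, 17.88).
The predictive distribution for the next observation is Lomax; its mean is β/(α−1) = 17.88/12.3 = 1.4537.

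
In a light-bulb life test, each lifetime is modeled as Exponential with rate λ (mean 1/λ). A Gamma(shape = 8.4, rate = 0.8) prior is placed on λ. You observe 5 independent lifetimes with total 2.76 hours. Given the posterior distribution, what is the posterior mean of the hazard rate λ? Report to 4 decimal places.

With a Gamma(shape α, rate β) prior on the exponential rate λ, the posterior after n observations with total T = Σxᵢ is Gamma(α+n, β+T).
Posterior: Gamma(8.4+5, 0.8+2.76) = Gamma(13.4, 3.56).
Posterior mean of λ = α/β = 13.4/3.56 = 3.7640.

3.7640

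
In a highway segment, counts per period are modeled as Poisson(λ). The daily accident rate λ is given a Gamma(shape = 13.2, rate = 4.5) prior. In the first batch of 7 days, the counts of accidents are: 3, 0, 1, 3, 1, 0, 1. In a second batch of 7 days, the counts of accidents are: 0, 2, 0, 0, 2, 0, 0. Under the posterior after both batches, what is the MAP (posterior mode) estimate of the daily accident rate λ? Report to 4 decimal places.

1.3622

With a Gamma(shape α, rate β) prior, the Poisson likelihood is conjugate: the posterior is Gamma(α + ΣXᵢ, β + n).
Batch 1: sum of counts S = 9 over n = 7 days.
After batch 1: Gamma(α+S, β+n) = Gamma(13.2+9, 4.5+7) = Gamma(22.2, 11.5).
Batch 2: sum of counts S = 4 over n = 7 days.
After batch 2: Gamma(α+S, β+n) = Gamma(22.2+4, 11.5+7) = Gamma(26.2, 18.5).
Mode of Gamma(α,β) for α≥1 is (α−1)/β = 25.2/18.5 = 1.3622.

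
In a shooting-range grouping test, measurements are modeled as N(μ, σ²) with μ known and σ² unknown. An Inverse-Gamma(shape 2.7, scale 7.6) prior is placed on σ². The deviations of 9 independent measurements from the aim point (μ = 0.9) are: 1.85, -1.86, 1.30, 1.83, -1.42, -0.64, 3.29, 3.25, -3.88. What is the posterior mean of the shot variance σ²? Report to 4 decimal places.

5.3216

With known mean μ and an Inverse-Gamma(α, β) prior on σ², the Normal likelihood is conjugate: posterior is Inv-Gamma(α + n/2, β + Σ(xᵢ−μ)²/2).
Σ(xᵢ−μ)² = (1.85)² + (-1.86)² + (1.30)² + (1.83)² + (-1.42)² + (-0.64)² + (3.29)² + (3.25)² + (-3.88)² = 50.7880.
Posterior: Inv-Gamma(2.7 + 9/2, 7.6 + 50.7880/2) = Inv-Gamma(7.20, 32.99400).
E[σ²|data] = β/(α−1) = 32.99400/6.20 = 5.3216.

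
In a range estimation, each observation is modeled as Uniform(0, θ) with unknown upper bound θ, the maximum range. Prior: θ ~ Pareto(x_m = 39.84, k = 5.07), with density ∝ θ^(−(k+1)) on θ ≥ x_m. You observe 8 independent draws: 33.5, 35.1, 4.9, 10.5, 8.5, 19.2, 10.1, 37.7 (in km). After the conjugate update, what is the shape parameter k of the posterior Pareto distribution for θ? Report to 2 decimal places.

A Pareto(scale x_m, shape k) prior on the upper bound θ of Uniform(0, θ) is conjugate: posterior is Pareto(max(x_m, max xᵢ), k + n).
Sample maximum = 37.7; prior scale x_m = 39.84 → posterior scale = max = 39.84.
Posterior shape = 5.07 + 8 = 13.07.
Posterior shape k = 13.07.

13.07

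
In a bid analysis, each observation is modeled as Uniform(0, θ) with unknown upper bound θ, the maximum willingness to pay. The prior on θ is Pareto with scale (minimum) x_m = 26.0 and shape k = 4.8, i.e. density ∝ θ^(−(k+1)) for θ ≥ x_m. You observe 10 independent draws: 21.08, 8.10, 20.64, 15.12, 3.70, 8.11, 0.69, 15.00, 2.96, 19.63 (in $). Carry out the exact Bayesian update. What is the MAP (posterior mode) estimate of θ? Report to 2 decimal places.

26.00

A Pareto(scale x_m, shape k) prior on the upper bound θ of Uniform(0, θ) is conjugate: posterior is Pareto(max(x_m, max xᵢ), k + n).
Sample maximum = 21.08; prior scale x_m = 26.0 → posterior scale = max = 26.00.
Posterior shape = 4.8 + 10 = 14.8.
The Pareto density is decreasing on [x_m, ∞), so the mode is x_m = 26.00.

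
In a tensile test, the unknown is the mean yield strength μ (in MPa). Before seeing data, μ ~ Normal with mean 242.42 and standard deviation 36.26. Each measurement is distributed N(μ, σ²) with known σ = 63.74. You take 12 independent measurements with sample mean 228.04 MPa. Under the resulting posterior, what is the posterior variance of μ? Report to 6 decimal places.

269.235810

For Normal data with known variance σ², a Normal(μ₀, σ₀²) prior on μ is conjugate. Posterior precision = 1/σ₀² + n/σ²; posterior mean is the precision-weighted average of μ₀ and x̄.
σ₀² = 36.26² = 1314.7876, σ² = 63.74² = 4062.7876; σ² + n·σ₀² = 4062.7876 + 12·1314.7876 = 19840.2388.
Posterior precision = 1/σ₀² + n/σ² = 1/1314.7876 + 12/4062.7876 = (σ² + n·σ₀²)/(σ₀²σ²) = 19840.2388/(1314.7876·4062.7876); posterior variance σₙ² = σ₀²σ²/(σ² + n·σ₀²) = 1314.7876·4062.7876/19840.2388 = 269.235810.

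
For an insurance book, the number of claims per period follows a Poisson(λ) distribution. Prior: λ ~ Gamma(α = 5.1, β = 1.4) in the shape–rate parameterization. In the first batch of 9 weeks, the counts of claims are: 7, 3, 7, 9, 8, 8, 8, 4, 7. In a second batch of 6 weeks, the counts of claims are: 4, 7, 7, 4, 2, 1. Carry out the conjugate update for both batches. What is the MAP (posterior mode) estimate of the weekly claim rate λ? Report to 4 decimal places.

With a Gamma(shape α, rate β) prior, the Poisson likelihood is conjugate: the posterior is Gamma(α + ΣXᵢ, β + n).
Batch 1: sum of counts S = 61 over n = 9 weeks.
After batch 1: Gamma(α+S, β+n) = Gamma(5.1+61, 1.4+9) = Gamma(66.1, 10.4).
Batch 2: sum of counts S = 25 over n = 6 weeks.
After batch 2: Gamma(α+S, β+n) = Gamma(66.1+25, 10.4+6) = Gamma(91.1, 16.4).
Mode of Gamma(α,β) for α≥1 is (α−1)/β = 90.1/16.4 = 5.4939.

5.4939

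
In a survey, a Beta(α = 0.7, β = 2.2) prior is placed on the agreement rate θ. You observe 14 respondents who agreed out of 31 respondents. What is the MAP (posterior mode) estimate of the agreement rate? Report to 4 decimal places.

0.4295

The Beta prior is conjugate to a Binomial/Bernoulli likelihood; the update adds successes to α and failures to β.
Posterior: Beta(α+k, β+n−k) = Beta(0.7+14, 2.2+17) = Beta(14.7, 19.2).
Mode of Beta(a,b) for a,b>1 is (a−1)/(a+b−2) = 13.7/31.9 = 0.4295.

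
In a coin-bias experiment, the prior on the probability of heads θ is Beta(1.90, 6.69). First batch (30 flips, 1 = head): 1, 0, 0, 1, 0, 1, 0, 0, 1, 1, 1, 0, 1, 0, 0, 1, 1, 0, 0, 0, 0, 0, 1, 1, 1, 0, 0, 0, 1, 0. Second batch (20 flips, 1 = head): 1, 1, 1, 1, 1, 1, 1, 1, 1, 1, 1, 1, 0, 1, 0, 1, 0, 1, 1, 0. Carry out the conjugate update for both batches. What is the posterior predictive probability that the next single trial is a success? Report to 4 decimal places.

The Beta prior is conjugate to a Binomial/Bernoulli likelihood; the update adds successes to α and failures to β.
After batch 1: Beta(1.90+13, 6.69+17) = Beta(14.90, 23.69).
After batch 2: Beta(14.90+16, 23.69+4) = Beta(30.90, 27.69).
For a single future Bernoulli trial, P(success | data) = α/(α+β) = 0.5274.

0.5274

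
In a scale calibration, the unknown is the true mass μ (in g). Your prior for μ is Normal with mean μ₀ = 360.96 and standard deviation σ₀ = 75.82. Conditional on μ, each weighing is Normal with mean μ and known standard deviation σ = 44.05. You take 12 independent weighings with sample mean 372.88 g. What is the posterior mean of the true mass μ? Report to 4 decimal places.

372.5539

For Normal data with known variance σ², a Normal(μ₀, σ₀²) prior on μ is conjugate. Posterior precision = 1/σ₀² + n/σ²; posterior mean is the precision-weighted average of μ₀ and x̄.
n·x̄ = 12·372.88 = 4474.56.
σ₀² = 75.82² = 5748.6724, σ² = 44.05² = 1940.4025; σ² + n·σ₀² = 1940.4025 + 12·5748.6724 = 70924.4713.
Posterior mean = (μ₀/σ₀² + n·x̄/σ²)/(1/σ₀² + n/σ²) = (σ²·μ₀ + σ₀²·n·x̄)/(σ² + n·σ₀²) = (1940.4025·360.96 + 5748.6724·4474.56)/70924.4713 = 26423187.260544/70924.4713 = 372.5539.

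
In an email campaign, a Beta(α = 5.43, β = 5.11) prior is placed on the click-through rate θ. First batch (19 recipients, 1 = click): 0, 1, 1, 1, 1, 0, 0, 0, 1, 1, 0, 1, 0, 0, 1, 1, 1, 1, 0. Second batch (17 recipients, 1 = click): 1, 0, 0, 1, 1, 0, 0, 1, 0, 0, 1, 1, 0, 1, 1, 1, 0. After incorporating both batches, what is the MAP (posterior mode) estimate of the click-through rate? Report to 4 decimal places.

The Beta prior is conjugate to a Binomial/Bernoulli likelihood; the update adds successes to α and failures to β.
After batch 1: Beta(5.43+11, 5.11+8) = Beta(16.43, 13.11).
After batch 2: Beta(16.43+9, 13.11+8) = Beta(25.43, 21.11).
Mode of Beta(a,b) for a,b>1 is (a−1)/(a+b−2) = 24.43/44.54 = 0.5485.

0.5485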